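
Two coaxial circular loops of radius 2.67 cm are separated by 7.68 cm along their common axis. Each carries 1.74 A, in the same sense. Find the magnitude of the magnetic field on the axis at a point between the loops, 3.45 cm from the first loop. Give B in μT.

B ≈ 15.6 μT

Each loop contributes B = μ₀IR²/[2(R²+z²)^(3/2)] on the axis, with z measured from that loop.
Loop 1 (z = 0.0345 m): B₁ = 9.39×10⁻⁶ T. Loop 2 (z = 0.0423 m): B₂ = 6.23×10⁻⁶ T.
The fields add: B = B₁ + B₂ = 1.56×10⁻⁵ T.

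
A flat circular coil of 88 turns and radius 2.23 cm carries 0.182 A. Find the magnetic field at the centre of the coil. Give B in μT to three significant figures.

B ≈ 451 μT

For an N-turn flat coil, B = Nμ₀I/(2R) with R = 0.0223 m.
B = 88 × 5.13×10⁻⁶ T = 4.51×10⁻⁴ T.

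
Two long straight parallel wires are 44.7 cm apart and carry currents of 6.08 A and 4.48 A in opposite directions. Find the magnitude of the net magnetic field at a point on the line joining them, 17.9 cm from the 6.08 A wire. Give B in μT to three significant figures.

Each long wire gives B = μ₀I/(2πd). Distances are d₁ = 0.179 m and d₂ = 0.268 m.
B₁ = 6.79×10⁻⁶ T, B₂ = 3.34×10⁻⁶ T.
Between antiparallel currents both contributions point the same way, so they add. B = B₁ + B₂ = 6.79×10⁻⁶ + 3.34×10⁻⁶ = 1.01×10⁻⁵ T.

B ≈ 10.1 μT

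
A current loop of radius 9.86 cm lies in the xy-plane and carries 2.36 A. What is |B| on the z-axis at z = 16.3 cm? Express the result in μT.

B ≈ 2.09 μT

On the axis of a circular loop, B = μ₀IR² / [2(R²+z²)^(3/2)].
R² + z² = (0.0986)² + (0.163)² = 0.03629 m², and (R²+z²)^(3/2) = 6.91×10⁻³ m³.
B = (4π×10⁻⁷ × 2.36 × 0.009722) / (2 × 6.91×10⁻³) = 2.09×10⁻⁶ T.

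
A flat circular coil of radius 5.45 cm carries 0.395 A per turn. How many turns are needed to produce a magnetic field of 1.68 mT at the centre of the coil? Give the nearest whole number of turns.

N = 369

For an N-turn coil, B = Nμ₀I/(2R). A single turn gives B₁ = 4.55×10⁻⁶ T with R = 0.0545 m.
N = B/B₁ = 1.68×10⁻³ / 4.55×10⁻⁶ = 368.92.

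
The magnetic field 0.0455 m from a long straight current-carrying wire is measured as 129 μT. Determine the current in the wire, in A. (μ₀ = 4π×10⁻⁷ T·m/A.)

For a long straight wire B = μ₀I/(2πd), so I = 2πdB/μ₀.
I = 2π × 0.0455 × 1.29×10⁻⁴ / (4π×10⁻⁷) = 29.3 A.

I ≈ 29.3 A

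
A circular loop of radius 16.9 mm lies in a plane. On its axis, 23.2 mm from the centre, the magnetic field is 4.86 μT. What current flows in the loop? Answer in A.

On the axis of a loop, B = μ₀IR²/[2(R²+z²)^(3/2)], so I = 2B(R²+z²)^(3/2)/(μ₀R²).
R² + z² = 0.0002856 + 0.0005382 = 0.0008238 m²; raised to 3/2 gives 2.36×10⁻⁵ m³.
I = 2 × 4.86×10⁻⁶ × 2.36×10⁻⁵ / (1.26×10⁻⁶ × 0.0002856) = 0.640 A.

I ≈ 0.640 A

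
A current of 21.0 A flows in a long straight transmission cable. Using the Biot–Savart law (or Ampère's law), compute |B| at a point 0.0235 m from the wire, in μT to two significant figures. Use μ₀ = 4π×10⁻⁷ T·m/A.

B ≈ 180 μT

For an infinitely long straight wire, B = μ₀I/(2πd).
B = (4π×10⁻⁷ × 21.0) / (2π × 0.0235) = 1.79×10⁻⁴ T.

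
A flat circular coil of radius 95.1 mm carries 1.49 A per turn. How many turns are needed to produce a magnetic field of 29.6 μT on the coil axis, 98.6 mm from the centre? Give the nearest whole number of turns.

For an N-turn coil, B = Nμ₀IR²/[2(R²+z²)^(3/2)]. A single turn gives B₁ = 3.29×10⁻⁶ T with R = 0.0951 m, z = 0.0986 m.
N = B/B₁ = 2.96×10⁻⁵ / 3.29×10⁻⁶ = 8.99.

N = 9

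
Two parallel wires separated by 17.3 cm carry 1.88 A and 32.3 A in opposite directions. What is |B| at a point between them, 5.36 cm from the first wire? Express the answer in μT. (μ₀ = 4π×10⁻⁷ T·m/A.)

Each long wire gives B = μ₀I/(2πd). Distances are d₁ = 0.0536 m and d₂ = 0.1194 m.
B₁ = 7.01×10⁻⁶ T, B₂ = 5.41×10⁻⁵ T.
Between antiparallel currents both contributions point the same way, so they add. B = B₁ + B₂ = 7.01×10⁻⁶ + 5.41×10⁻⁵ = 6.11×10⁻⁵ T.

B ≈ 61.1 μT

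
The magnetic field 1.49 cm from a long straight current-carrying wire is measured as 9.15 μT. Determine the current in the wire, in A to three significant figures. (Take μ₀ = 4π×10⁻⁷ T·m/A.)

For a long straight wire B = μ₀I/(2πd), so I = 2πdB/μ₀.
I = 2π × 0.0149 × 9.15×10⁻⁶ / (4π×10⁻⁷) = 0.682 A.

I ≈ 0.682 A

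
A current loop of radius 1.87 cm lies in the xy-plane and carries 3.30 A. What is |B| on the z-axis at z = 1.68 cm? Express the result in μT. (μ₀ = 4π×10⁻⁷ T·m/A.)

On the axis of a circular loop, B = μ₀IR² / [2(R²+z²)^(3/2)].
R² + z² = (0.0187)² + (0.0168)² = 0.0006319 m², and (R²+z²)^(3/2) = 1.59×10⁻⁵ m³.
B = (4π×10⁻⁷ × 3.30 × 0.0003497) / (2 × 1.59×10⁻⁵) = 4.56×10⁻⁵ T.

B ≈ 45.6 μT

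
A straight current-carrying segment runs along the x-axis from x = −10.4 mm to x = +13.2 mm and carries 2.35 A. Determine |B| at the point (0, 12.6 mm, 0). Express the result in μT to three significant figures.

For a finite straight segment, B = (μ₀I/4πd)(sinθ₁ + sinθ₂), where θ₁, θ₂ are the angles from the perpendicular to each end.
The perpendicular distance is d = 0.0126 m; the end-offsets along the wire are a = 0.0104 m and b = 0.0132 m.
sinθ₁ = 0.0104/√(0.0104²+0.0126²) = 0.6366; sinθ₂ = 0.0132/√(0.0132²+0.0126²) = 0.7234.
B = (4π×10⁻⁷ × 2.35) / (4π × 0.0126) × (0.6366 + 0.7234) = 2.54×10⁻⁵ T.

B ≈ 25.4 μT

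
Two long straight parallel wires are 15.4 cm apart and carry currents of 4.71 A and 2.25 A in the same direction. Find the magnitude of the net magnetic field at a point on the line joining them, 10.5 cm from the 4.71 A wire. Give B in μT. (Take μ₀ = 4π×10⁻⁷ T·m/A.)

Each long wire gives B = μ₀I/(2πd). Distances are d₁ = 0.105 m and d₂ = 0.049 m.
B₁ = 8.97×10⁻⁶ T, B₂ = 9.18×10⁻⁶ T.
Between parallel currents the two contributions point in opposite directions, so they subtract. B = |B₁ − B₂| = |8.97×10⁻⁶ − 9.18×10⁻⁶| = 2.12×10⁻⁷ T.

B ≈ 0.212 μT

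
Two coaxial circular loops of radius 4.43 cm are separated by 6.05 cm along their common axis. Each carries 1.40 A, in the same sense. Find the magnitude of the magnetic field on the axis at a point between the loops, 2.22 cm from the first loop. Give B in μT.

Each loop contributes B = μ₀IR²/[2(R²+z²)^(3/2)] on the axis, with z measured from that loop.
Loop 1 (z = 0.0222 m): B₁ = 1.42×10⁻⁵ T. Loop 2 (z = 0.0383 m): B₂ = 8.60×10⁻⁶ T.
The fields add: B = B₁ + B₂ = 2.28×10⁻⁵ T.

B ≈ 22.8 μT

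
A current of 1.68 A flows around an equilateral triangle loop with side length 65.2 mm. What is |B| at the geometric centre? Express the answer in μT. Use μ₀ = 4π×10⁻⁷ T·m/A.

B ≈ 46.4 μT

Each side is a finite straight segment at perpendicular distance d = a/(2 tan(π/3)) = 0.01882 m from the centre, with end-angles ±π/3.
One side contributes B₁ = (μ₀I/4πd)·2 sin(π/3) = 1.55×10⁻⁵ T.
All 3 sides add in the same direction: B = 3 × 1.55×10⁻⁵ = 4.64×10⁻⁵ T.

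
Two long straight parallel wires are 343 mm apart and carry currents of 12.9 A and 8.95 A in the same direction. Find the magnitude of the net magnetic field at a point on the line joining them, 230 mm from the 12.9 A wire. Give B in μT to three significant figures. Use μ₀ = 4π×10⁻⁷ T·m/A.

Each long wire gives B = μ₀I/(2πd). Distances are d₁ = 0.23 m and d₂ = 0.113 m.
B₁ = 1.12×10⁻⁵ T, B₂ = 1.58×10⁻⁵ T.
Between parallel currents the two contributions point in opposite directions, so they subtract. B = |B₁ − B₂| = |1.12×10⁻⁵ − 1.58×10⁻⁵| = 4.62×10⁻⁶ T.

B ≈ 4.62 μT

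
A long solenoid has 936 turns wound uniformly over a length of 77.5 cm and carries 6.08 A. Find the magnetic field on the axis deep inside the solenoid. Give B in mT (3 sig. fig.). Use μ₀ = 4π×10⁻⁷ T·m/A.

Inside a long solenoid, B = μ₀nI with n = 1208 turns/m.
B = 4π×10⁻⁷ × 1208 × 6.08 = 9.23×10⁻³ T.

B ≈ 9.23 mT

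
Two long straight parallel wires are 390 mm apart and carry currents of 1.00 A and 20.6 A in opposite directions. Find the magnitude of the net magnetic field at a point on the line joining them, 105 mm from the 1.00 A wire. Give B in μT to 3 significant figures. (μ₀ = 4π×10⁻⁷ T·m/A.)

Each long wire gives B = μ₀I/(2πd). Distances are d₁ = 0.105 m and d₂ = 0.285 m.
B₁ = 1.90×10⁻⁶ T, B₂ = 1.45×10⁻⁵ T.
Between antiparallel currents both contributions point the same way, so they add. B = B₁ + B₂ = 1.90×10⁻⁶ + 1.45×10⁻⁵ = 1.64×10⁻⁵ T.

B ≈ 16.4 μT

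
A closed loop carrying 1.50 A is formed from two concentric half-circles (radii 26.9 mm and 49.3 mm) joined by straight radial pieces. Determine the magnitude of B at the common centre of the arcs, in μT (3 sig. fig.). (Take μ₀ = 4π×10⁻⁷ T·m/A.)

The radial connectors point toward the centre, so dl × r̂ = 0 and they contribute nothing.
Each semicircle gives μ₀I/(4R): inner arc 1.75×10⁻⁵ T, outer arc 9.56×10⁻⁶ T.
The two arcs carry current in opposite angular senses, so their fields oppose: B = |1.75×10⁻⁵ − 9.56×10⁻⁶| = 7.96×10⁻⁶ T.

B ≈ 7.96 μT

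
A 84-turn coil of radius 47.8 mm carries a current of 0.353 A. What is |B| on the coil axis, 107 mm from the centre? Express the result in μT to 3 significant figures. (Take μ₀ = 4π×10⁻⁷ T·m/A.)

For an N-turn flat coil, B = Nμ₀IR²/[2(R²+z²)^(3/2)] with R = 0.0478 m, z = 0.107 m.
B = 84 × 3.15×10⁻⁷ T = 2.64×10⁻⁵ T.

B ≈ 26.4 μT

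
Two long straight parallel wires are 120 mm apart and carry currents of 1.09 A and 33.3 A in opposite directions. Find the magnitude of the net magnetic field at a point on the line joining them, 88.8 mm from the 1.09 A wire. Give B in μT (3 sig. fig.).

B ≈ 216 μT

Each long wire gives B = μ₀I/(2πd). Distances are d₁ = 0.0888 m and d₂ = 0.0312 m.
B₁ = 2.45×10⁻⁶ T, B₂ = 2.13×10⁻⁴ T.
Between antiparallel currents both contributions point the same way, so they add. B = B₁ + B₂ = 2.45×10⁻⁶ + 2.13×10⁻⁴ = 2.16×10⁻⁴ T.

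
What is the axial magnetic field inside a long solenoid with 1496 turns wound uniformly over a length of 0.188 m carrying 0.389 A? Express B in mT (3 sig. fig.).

B ≈ 3.89 mT

Inside a long solenoid, B = μ₀nI with n = 7957 turns/m.
B = 4π×10⁻⁷ × 7957 × 0.389 = 3.89×10⁻³ T.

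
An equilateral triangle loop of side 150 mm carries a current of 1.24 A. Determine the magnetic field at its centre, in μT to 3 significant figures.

Each side is a finite straight segment at perpendicular distance d = a/(2 tan(π/3)) = 0.0433 m from the centre, with end-angles ±π/3.
One side contributes B₁ = (μ₀I/4πd)·2 sin(π/3) = 4.96×10⁻⁶ T.
All 3 sides add in the same direction: B = 3 × 4.96×10⁻⁶ = 1.49×10⁻⁵ T.

B ≈ 14.9 μT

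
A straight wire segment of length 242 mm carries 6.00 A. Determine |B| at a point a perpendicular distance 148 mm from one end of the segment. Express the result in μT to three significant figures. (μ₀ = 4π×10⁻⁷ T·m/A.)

For a finite straight segment, B = (μ₀I/4πd)(sinθ₁ + sinθ₂), where θ₁, θ₂ are the angles from the perpendicular to each end.
The perpendicular foot is at one end, so the two end-offsets along the wire are 0 and L = 0.242 m.
sinθ₁ = 0/√(0²+0.148²) = 0.0000; sinθ₂ = 0.242/√(0.242²+0.148²) = 0.8531.
B = (4π×10⁻⁷ × 6.00) / (4π × 0.148) × (0.0000 + 0.8531) = 3.46×10⁻⁶ T.

B ≈ 3.46 μT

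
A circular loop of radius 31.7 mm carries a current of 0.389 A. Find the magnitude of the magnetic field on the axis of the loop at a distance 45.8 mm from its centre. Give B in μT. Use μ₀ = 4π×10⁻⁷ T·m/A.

On the axis of a circular loop, B = μ₀IR² / [2(R²+z²)^(3/2)].
R² + z² = (0.0317)² + (0.0458)² = 0.003103 m², and (R²+z²)^(3/2) = 1.73×10⁻⁴ m³.
B = (4π×10⁻⁷ × 0.389 × 0.001005) / (2 × 1.73×10⁻⁴) = 1.42×10⁻⁶ T.

B ≈ 1.42 μT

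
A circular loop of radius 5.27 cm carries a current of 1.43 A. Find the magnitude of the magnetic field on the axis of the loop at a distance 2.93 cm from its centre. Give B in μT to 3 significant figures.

On the axis of a circular loop, B = μ₀IR² / [2(R²+z²)^(3/2)].
R² + z² = (0.0527)² + (0.0293)² = 0.003636 m², and (R²+z²)^(3/2) = 2.19×10⁻⁴ m³.
B = (4π×10⁻⁷ × 1.43 × 0.002777) / (2 × 2.19×10⁻⁴) = 1.14×10⁻⁵ T.

B ≈ 11.4 μT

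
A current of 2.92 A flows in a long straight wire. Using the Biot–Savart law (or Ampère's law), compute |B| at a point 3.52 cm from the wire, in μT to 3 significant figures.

B ≈ 16.6 μT

For an infinitely long straight wire, B = μ₀I/(2πd).
B = (4π×10⁻⁷ × 2.92) / (2π × 0.0352) = 1.66×10⁻⁵ T.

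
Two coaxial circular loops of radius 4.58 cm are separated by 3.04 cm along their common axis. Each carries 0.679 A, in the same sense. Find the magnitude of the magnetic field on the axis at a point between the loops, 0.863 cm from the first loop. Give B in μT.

B ≈ 15.7 μT

Each loop contributes B = μ₀IR²/[2(R²+z²)^(3/2)] on the axis, with z measured from that loop.
Loop 1 (z = 0.00863 m): B₁ = 8.84×10⁻⁶ T. Loop 2 (z = 0.02177 m): B₂ = 6.86×10⁻⁶ T.
The fields add: B = B₁ + B₂ = 1.57×10⁻⁵ T.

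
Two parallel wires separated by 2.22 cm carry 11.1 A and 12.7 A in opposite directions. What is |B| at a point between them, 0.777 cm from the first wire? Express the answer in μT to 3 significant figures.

Each long wire gives B = μ₀I/(2πd). Distances are d₁ = 0.00777 m and d₂ = 0.01443 m.
B₁ = 2.86×10⁻⁴ T, B₂ = 1.76×10⁻⁴ T.
Between antiparallel currents both contributions point the same way, so they add. B = B₁ + B₂ = 2.86×10⁻⁴ + 1.76×10⁻⁴ = 4.62×10⁻⁴ T.

B ≈ 462 μT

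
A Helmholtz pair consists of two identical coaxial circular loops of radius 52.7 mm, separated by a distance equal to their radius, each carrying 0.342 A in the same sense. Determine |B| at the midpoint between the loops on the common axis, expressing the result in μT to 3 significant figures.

B ≈ 5.84 μT

Each loop contributes B = μ₀IR²/[2(R²+z²)^(3/2)] on the axis, with z measured from that loop.
Loop 1 (z = 0.02635 m): B₁ = 2.92×10⁻⁶ T. Loop 2 (z = 0.02635 m): B₂ = 2.92×10⁻⁶ T.
The fields add: B = B₁ + B₂ = 5.84×10⁻⁶ T.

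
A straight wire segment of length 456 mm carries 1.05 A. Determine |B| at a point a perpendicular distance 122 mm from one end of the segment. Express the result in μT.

For a finite straight segment, B = (μ₀I/4πd)(sinθ₁ + sinθ₂), where θ₁, θ₂ are the angles from the perpendicular to each end.
The perpendicular foot is at one end, so the two end-offsets along the wire are 0 and L = 0.456 m.
sinθ₁ = 0/√(0²+0.122²) = 0.0000; sinθ₂ = 0.456/√(0.456²+0.122²) = 0.9660.
B = (4π×10⁻⁷ × 1.05) / (4π × 0.122) × (0.0000 + 0.9660) = 8.31×10⁻⁷ T.

B ≈ 0.831 μT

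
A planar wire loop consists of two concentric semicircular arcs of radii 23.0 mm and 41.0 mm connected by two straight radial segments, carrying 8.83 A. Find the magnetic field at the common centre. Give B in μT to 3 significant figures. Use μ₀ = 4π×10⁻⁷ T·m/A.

The radial connectors point toward the centre, so dl × r̂ = 0 and they contribute nothing.
Each semicircle gives μ₀I/(4R): inner arc 1.21×10⁻⁴ T, outer arc 6.77×10⁻⁵ T.
The two arcs carry current in opposite angular senses, so their fields oppose: B = |1.21×10⁻⁴ − 6.77×10⁻⁵| = 5.30×10⁻⁵ T.

B ≈ 53.0 μT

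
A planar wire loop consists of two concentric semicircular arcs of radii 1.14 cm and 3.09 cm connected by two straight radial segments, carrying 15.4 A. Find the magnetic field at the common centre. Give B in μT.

The radial connectors point toward the centre, so dl × r̂ = 0 and they contribute nothing.
Each semicircle gives μ₀I/(4R): inner arc 4.24×10⁻⁴ T, outer arc 1.57×10⁻⁴ T.
The two arcs carry current in opposite angular senses, so their fields oppose: B = |4.24×10⁻⁴ − 1.57×10⁻⁴| = 2.68×10⁻⁴ T.

B ≈ 268 μT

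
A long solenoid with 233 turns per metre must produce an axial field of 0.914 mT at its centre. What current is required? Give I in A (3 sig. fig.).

Inside a long solenoid B = μ₀nI with n = 233 m⁻¹, so I = B/(μ₀n).
I = 9.14×10⁻⁴ / (4π×10⁻⁷ × 233) = 3.12 A.

I ≈ 3.12 A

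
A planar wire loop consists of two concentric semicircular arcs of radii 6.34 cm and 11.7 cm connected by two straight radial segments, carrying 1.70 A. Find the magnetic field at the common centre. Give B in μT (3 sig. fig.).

B ≈ 3.86 μT

The radial connectors point toward the centre, so dl × r̂ = 0 and they contribute nothing.
Each semicircle gives μ₀I/(4R): inner arc 8.42×10⁻⁶ T, outer arc 4.56×10⁻⁶ T.
The two arcs carry current in opposite angular senses, so their fields oppose: B = |8.42×10⁻⁶ − 4.56×10⁻⁶| = 3.86×10⁻⁶ T.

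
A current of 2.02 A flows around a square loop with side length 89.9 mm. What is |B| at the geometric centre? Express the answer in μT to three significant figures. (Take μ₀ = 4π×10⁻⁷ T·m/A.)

Each side is a finite straight segment at perpendicular distance d = a/(2 tan(π/4)) = 0.04495 m from the centre, with end-angles ±π/4.
One side contributes B₁ = (μ₀I/4πd)·2 sin(π/4) = 6.36×10⁻⁶ T.
All 4 sides add in the same direction: B = 4 × 6.36×10⁻⁶ = 2.54×10⁻⁵ T.

B ≈ 25.4 μT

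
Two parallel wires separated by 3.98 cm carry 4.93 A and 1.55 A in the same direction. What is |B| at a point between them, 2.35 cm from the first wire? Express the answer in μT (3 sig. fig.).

B ≈ 22.9 μT

Each long wire gives B = μ₀I/(2πd). Distances are d₁ = 0.0235 m and d₂ = 0.0163 m.
B₁ = 4.20×10⁻⁵ T, B₂ = 1.90×10⁻⁵ T.
Between parallel currents the two contributions point in opposite directions, so they subtract. B = |B₁ − B₂| = |4.20×10⁻⁵ − 1.90×10⁻⁵| = 2.29×10⁻⁵ T.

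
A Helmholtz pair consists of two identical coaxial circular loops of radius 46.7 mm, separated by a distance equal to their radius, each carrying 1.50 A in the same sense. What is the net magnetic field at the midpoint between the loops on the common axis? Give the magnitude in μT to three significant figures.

B ≈ 28.9 μT

Each loop contributes B = μ₀IR²/[2(R²+z²)^(3/2)] on the axis, with z measured from that loop.
Loop 1 (z = 0.02335 m): B₁ = 1.44×10⁻⁵ T. Loop 2 (z = 0.02335 m): B₂ = 1.44×10⁻⁵ T.
The fields add: B = B₁ + B₂ = 2.89×10⁻⁵ T.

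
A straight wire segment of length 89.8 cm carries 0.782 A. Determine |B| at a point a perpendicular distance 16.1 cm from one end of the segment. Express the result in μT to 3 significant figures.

For a finite straight segment, B = (μ₀I/4πd)(sinθ₁ + sinθ₂), where θ₁, θ₂ are the angles from the perpendicular to each end.
The perpendicular foot is at one end, so the two end-offsets along the wire are 0 and L = 0.898 m.
sinθ₁ = 0/√(0²+0.161²) = 0.0000; sinθ₂ = 0.898/√(0.898²+0.161²) = 0.9843.
B = (4π×10⁻⁷ × 0.782) / (4π × 0.161) × (0.0000 + 0.9843) = 4.78×10⁻⁷ T.

B ≈ 0.478 μT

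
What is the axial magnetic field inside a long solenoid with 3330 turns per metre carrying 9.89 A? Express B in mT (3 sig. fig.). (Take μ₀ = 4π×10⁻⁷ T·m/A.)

Inside a long solenoid, B = μ₀nI with n = 3330 turns/m.
B = 4π×10⁻⁷ × 3330 × 9.89 = 4.14×10⁻² T.

B ≈ 41.4 mT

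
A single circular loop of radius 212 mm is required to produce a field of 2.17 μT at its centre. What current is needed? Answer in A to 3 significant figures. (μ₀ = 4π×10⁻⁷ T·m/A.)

I ≈ 0.732 A

At the centre of a circular loop B = μ₀I/(2R), so I = 2RB/μ₀.
With R = 0.212 m, I = 2 × 0.212 × 2.17×10⁻⁶ / (4π×10⁻⁷) = 0.732 A.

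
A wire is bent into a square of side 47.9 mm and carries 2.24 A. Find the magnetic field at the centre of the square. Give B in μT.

Each side is a finite straight segment at perpendicular distance d = a/(2 tan(π/4)) = 0.02395 m from the centre, with end-angles ±π/4.
One side contributes B₁ = (μ₀I/4πd)·2 sin(π/4) = 1.32×10⁻⁵ T.
All 4 sides add in the same direction: B = 4 × 1.32×10⁻⁵ = 5.29×10⁻⁵ T.

B ≈ 52.9 μT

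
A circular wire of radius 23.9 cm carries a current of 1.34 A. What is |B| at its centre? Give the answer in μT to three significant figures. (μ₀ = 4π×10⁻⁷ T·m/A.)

B ≈ 3.52 μT

At the centre of a circular loop the Biot–Savart law gives B = μ₀I/(2R).
B = (4π×10⁻⁷ × 1.34) / (2 × 0.239) = 3.52×10⁻⁶ T.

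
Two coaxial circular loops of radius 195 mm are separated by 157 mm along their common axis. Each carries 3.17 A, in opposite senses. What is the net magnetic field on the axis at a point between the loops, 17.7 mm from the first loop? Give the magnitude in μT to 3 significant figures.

B ≈ 4.59 μT

Each loop contributes B = μ₀IR²/[2(R²+z²)^(3/2)] on the axis, with z measured from that loop.
Loop 1 (z = 0.0177 m): B₁ = 1.01×10⁻⁵ T. Loop 2 (z = 0.1393 m): B₂ = 5.50×10⁻⁶ T.
The fields oppose: B = |B₁ − B₂| = 4.59×10⁻⁶ T.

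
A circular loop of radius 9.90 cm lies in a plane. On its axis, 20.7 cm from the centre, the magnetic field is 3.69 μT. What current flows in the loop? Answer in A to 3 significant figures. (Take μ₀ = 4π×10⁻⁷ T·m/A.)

On the axis of a loop, B = μ₀IR²/[2(R²+z²)^(3/2)], so I = 2B(R²+z²)^(3/2)/(μ₀R²).
R² + z² = 0.009801 + 0.04285 = 0.05265 m²; raised to 3/2 gives 1.21×10⁻² m³.
I = 2 × 3.69×10⁻⁶ × 1.21×10⁻² / (1.26×10⁻⁶ × 0.009801) = 7.24 A.

I ≈ 7.24 A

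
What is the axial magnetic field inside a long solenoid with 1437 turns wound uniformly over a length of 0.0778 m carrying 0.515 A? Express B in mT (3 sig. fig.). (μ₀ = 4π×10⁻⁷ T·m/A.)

Inside a long solenoid, B = μ₀nI with n = 1.847×10⁴ turns/m.
B = 4π×10⁻⁷ × 1.847×10⁴ × 0.515 = 1.20×10⁻² T.

B ≈ 12.0 mT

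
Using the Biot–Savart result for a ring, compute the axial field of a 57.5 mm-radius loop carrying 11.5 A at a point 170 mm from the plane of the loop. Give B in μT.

B ≈ 4.13 μT

On the axis of a circular loop, B = μ₀IR² / [2(R²+z²)^(3/2)].
R² + z² = (0.0575)² + (0.17)² = 0.03221 m², and (R²+z²)^(3/2) = 5.78×10⁻³ m³.
B = (4π×10⁻⁷ × 11.5 × 0.003306) / (2 × 5.78×10⁻³) = 4.13×10⁻⁶ T.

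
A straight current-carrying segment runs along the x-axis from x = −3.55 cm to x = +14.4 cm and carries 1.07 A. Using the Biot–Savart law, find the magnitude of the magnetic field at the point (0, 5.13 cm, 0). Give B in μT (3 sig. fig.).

B ≈ 3.15 μT

For a finite straight segment, B = (μ₀I/4πd)(sinθ₁ + sinθ₂), where θ₁, θ₂ are the angles from the perpendicular to each end.
The perpendicular distance is d = 0.0513 m; the end-offsets along the wire are a = 0.0355 m and b = 0.144 m.
sinθ₁ = 0.0355/√(0.0355²+0.0513²) = 0.5690; sinθ₂ = 0.144/√(0.144²+0.0513²) = 0.9420.
B = (4π×10⁻⁷ × 1.07) / (4π × 0.0513) × (0.5690 + 0.9420) = 3.15×10⁻⁶ T.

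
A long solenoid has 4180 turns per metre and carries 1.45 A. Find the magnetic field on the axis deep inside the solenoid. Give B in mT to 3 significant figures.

B ≈ 7.62 mT

Inside a long solenoid, B = μ₀nI with n = 4180 turns/m.
B = 4π×10⁻⁷ × 4180 × 1.45 = 7.62×10⁻³ T.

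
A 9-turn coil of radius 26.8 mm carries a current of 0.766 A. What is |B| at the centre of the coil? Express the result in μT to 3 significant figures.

B ≈ 162 μT

For an N-turn flat coil, B = Nμ₀I/(2R) with R = 0.0268 m.
B = 9 × 1.80×10⁻⁵ T = 1.62×10⁻⁴ T.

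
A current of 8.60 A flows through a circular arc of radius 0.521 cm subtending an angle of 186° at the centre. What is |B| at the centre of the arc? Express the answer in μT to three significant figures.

B ≈ 536 μT

The Biot–Savart field of a circular arc at its centre is B = μ₀Iφ/(4πR), with φ = 3.246 rad.
B = (4π×10⁻⁷ × 8.60 × 3.246) / (4π × 0.00521) = 5.36×10⁻⁴ T.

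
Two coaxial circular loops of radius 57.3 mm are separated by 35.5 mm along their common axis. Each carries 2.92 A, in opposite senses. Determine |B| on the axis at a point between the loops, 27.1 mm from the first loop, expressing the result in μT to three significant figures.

B ≈ 7.36 μT

Each loop contributes B = μ₀IR²/[2(R²+z²)^(3/2)] on the axis, with z measured from that loop.
Loop 1 (z = 0.0271 m): B₁ = 2.37×10⁻⁵ T. Loop 2 (z = 0.0084 m): B₂ = 3.10×10⁻⁵ T.
The fields oppose: B = |B₁ − B₂| = 7.36×10⁻⁶ T.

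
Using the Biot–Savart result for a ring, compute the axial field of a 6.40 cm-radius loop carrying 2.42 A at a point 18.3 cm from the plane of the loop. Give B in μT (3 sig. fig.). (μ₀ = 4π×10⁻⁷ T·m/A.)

B ≈ 0.855 μT

On the axis of a circular loop, B = μ₀IR² / [2(R²+z²)^(3/2)].
R² + z² = (0.064)² + (0.183)² = 0.03759 m², and (R²+z²)^(3/2) = 7.29×10⁻³ m³.
B = (4π×10⁻⁷ × 2.42 × 0.004096) / (2 × 7.29×10⁻³) = 8.55×10⁻⁷ T.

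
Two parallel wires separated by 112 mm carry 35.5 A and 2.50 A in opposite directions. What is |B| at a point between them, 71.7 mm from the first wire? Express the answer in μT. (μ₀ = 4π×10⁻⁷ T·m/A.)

Each long wire gives B = μ₀I/(2πd). Distances are d₁ = 0.0717 m and d₂ = 0.0403 m.
B₁ = 9.90×10⁻⁵ T, B₂ = 1.24×10⁻⁵ T.
Between antiparallel currents both contributions point the same way, so they add. B = B₁ + B₂ = 9.90×10⁻⁵ + 1.24×10⁻⁵ = 1.11×10⁻⁴ T.

B ≈ 111 μT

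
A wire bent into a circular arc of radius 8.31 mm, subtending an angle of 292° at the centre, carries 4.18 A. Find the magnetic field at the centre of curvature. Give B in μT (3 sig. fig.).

B ≈ 256 μT

The Biot–Savart field of a circular arc at its centre is B = μ₀Iφ/(4πR), with φ = 5.096 rad.
B = (4π×10⁻⁷ × 4.18 × 5.096) / (4π × 0.00831) = 2.56×10⁻⁴ T.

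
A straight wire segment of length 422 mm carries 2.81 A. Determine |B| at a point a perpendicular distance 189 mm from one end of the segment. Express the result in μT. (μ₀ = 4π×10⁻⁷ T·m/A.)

B ≈ 1.36 μT

For a finite straight segment, B = (μ₀I/4πd)(sinθ₁ + sinθ₂), where θ₁, θ₂ are the angles from the perpendicular to each end.
The perpendicular foot is at one end, so the two end-offsets along the wire are 0 and L = 0.422 m.
sinθ₁ = 0/√(0²+0.189²) = 0.0000; sinθ₂ = 0.422/√(0.422²+0.189²) = 0.9126.
B = (4π×10⁻⁷ × 2.81) / (4π × 0.189) × (0.0000 + 0.9126) = 1.36×10⁻⁶ T.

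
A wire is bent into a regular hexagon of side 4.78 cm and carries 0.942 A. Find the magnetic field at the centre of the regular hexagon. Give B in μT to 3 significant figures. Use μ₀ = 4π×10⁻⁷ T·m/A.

B ≈ 13.7 μT

Each side is a finite straight segment at perpendicular distance d = a/(2 tan(π/6)) = 0.0414 m from the centre, with end-angles ±π/6.
One side contributes B₁ = (μ₀I/4πd)·2 sin(π/6) = 2.28×10⁻⁶ T.
All 6 sides add in the same direction: B = 6 × 2.28×10⁻⁶ = 1.37×10⁻⁵ T.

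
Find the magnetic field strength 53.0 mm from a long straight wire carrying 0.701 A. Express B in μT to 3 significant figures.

For an infinitely long straight wire, B = μ₀I/(2πd).
B = (4π×10⁻⁷ × 0.701) / (2π × 0.053) = 2.65×10⁻⁶ T.

B ≈ 2.65 μT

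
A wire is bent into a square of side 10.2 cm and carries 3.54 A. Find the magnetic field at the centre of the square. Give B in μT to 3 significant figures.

B ≈ 39.3 μT

Each side is a finite straight segment at perpendicular distance d = a/(2 tan(π/4)) = 0.051 m from the centre, with end-angles ±π/4.
One side contributes B₁ = (μ₀I/4πd)·2 sin(π/4) = 9.82×10⁻⁶ T.
All 4 sides add in the same direction: B = 4 × 9.82×10⁻⁶ = 3.93×10⁻⁵ T.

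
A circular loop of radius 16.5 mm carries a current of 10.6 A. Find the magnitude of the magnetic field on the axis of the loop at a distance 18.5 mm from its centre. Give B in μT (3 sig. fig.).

On the axis of a circular loop, B = μ₀IR² / [2(R²+z²)^(3/2)].
R² + z² = (0.0165)² + (0.0185)² = 0.0006145 m², and (R²+z²)^(3/2) = 1.52×10⁻⁵ m³.
B = (4π×10⁻⁷ × 10.6 × 0.0002723) / (2 × 1.52×10⁻⁵) = 1.19×10⁻⁴ T.

B ≈ 119 μT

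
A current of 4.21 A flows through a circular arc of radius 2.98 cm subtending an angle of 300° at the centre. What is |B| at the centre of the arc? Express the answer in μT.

B ≈ 74.0 μT

The Biot–Savart field of a circular arc at its centre is B = μ₀Iφ/(4πR), with φ = 5.236 rad.
B = (4π×10⁻⁷ × 4.21 × 5.236) / (4π × 0.0298) = 7.40×10⁻⁵ T.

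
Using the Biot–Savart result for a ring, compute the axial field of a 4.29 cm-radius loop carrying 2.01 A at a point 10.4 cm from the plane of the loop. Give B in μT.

On the axis of a circular loop, B = μ₀IR² / [2(R²+z²)^(3/2)].
R² + z² = (0.0429)² + (0.104)² = 0.01266 m², and (R²+z²)^(3/2) = 1.42×10⁻³ m³.
B = (4π×10⁻⁷ × 2.01 × 0.00184) / (2 × 1.42×10⁻³) = 1.63×10⁻⁶ T.

B ≈ 1.63 μT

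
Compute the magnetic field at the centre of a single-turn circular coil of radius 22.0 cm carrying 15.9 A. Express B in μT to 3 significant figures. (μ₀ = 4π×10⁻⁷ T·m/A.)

At the centre of a circular loop the Biot–Savart law gives B = μ₀I/(2R).
B = (4π×10⁻⁷ × 15.9) / (2 × 0.22) = 4.54×10⁻⁵ T.

B ≈ 45.4 μT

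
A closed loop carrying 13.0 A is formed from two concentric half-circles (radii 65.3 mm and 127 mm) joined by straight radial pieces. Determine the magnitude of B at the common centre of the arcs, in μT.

The radial connectors point toward the centre, so dl × r̂ = 0 and they contribute nothing.
Each semicircle gives μ₀I/(4R): inner arc 6.25×10⁻⁵ T, outer arc 3.22×10⁻⁵ T.
The two arcs carry current in opposite angular senses, so their fields oppose: B = |6.25×10⁻⁵ − 3.22×10⁻⁵| = 3.04×10⁻⁵ T.

B ≈ 30.4 μT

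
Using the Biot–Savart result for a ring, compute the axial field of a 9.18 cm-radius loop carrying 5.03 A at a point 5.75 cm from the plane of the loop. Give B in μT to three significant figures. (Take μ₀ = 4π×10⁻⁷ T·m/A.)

On the axis of a circular loop, B = μ₀IR² / [2(R²+z²)^(3/2)].
R² + z² = (0.0918)² + (0.0575)² = 0.01173 m², and (R²+z²)^(3/2) = 1.27×10⁻³ m³.
B = (4π×10⁻⁷ × 5.03 × 0.008427) / (2 × 1.27×10⁻³) = 2.10×10⁻⁵ T.

B ≈ 21.0 μT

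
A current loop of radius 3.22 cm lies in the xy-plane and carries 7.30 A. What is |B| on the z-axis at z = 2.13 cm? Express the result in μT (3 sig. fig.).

On the axis of a circular loop, B = μ₀IR² / [2(R²+z²)^(3/2)].
R² + z² = (0.0322)² + (0.0213)² = 0.001491 m², and (R²+z²)^(3/2) = 5.75×10⁻⁵ m³.
B = (4π×10⁻⁷ × 7.30 × 0.001037) / (2 × 5.75×10⁻⁵) = 8.26×10⁻⁵ T.

B ≈ 82.6 μT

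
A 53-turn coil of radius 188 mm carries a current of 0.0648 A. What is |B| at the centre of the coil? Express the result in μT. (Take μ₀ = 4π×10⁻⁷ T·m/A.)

For an N-turn flat coil, B = Nμ₀I/(2R) with R = 0.188 m.
B = 53 × 2.17×10⁻⁷ T = 1.15×10⁻⁵ T.

B ≈ 11.5 μT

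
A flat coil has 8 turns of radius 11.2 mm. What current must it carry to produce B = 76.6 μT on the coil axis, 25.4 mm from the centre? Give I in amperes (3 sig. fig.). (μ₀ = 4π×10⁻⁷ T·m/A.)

For an N-turn coil, B = Nμ₀IR²/[2(R²+z²)^(3/2)] with R = 0.0112 m, z = 0.0254 m, so I = 2B(R²+z²)^(3/2)/(Nμ₀R²) = 2 × 7.66×10⁻⁵ × 2.14×10⁻⁵ / (8 × 4π×10⁻⁷ × 0.0001254) = 2.60 A.

I ≈ 2.60 A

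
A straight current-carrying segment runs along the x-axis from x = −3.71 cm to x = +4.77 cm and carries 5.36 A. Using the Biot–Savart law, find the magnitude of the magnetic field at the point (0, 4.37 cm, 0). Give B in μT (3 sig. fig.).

B ≈ 17.0 μT

For a finite straight segment, B = (μ₀I/4πd)(sinθ₁ + sinθ₂), where θ₁, θ₂ are the angles from the perpendicular to each end.
The perpendicular distance is d = 0.0437 m; the end-offsets along the wire are a = 0.0371 m and b = 0.0477 m.
sinθ₁ = 0.0371/√(0.0371²+0.0437²) = 0.6472; sinθ₂ = 0.0477/√(0.0477²+0.0437²) = 0.7373.
B = (4π×10⁻⁷ × 5.36) / (4π × 0.0437) × (0.6472 + 0.7373) = 1.70×10⁻⁵ T.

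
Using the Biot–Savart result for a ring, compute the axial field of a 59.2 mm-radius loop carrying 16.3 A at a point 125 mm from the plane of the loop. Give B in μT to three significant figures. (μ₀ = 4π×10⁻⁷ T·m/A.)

On the axis of a circular loop, B = μ₀IR² / [2(R²+z²)^(3/2)].
R² + z² = (0.0592)² + (0.125)² = 0.01913 m², and (R²+z²)^(3/2) = 2.65×10⁻³ m³.
B = (4π×10⁻⁷ × 16.3 × 0.003505) / (2 × 2.65×10⁻³) = 1.36×10⁻⁵ T.

B ≈ 13.6 μT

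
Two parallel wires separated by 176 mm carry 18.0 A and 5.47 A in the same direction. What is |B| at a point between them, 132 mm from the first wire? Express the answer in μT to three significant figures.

Each long wire gives B = μ₀I/(2πd). Distances are d₁ = 0.132 m and d₂ = 0.044 m.
B₁ = 2.73×10⁻⁵ T, B₂ = 2.49×10⁻⁵ T.
Between parallel currents the two contributions point in opposite directions, so they subtract. B = |B₁ − B₂| = |2.73×10⁻⁵ − 2.49×10⁻⁵| = 2.41×10⁻⁶ T.

B ≈ 2.41 μT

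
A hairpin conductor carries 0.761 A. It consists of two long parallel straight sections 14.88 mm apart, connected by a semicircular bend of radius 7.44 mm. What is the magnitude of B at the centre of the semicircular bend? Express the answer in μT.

B ≈ 52.6 μT

The semicircular arc contributes B_arc = μ₀I·π/(4πR) = μ₀I/(4R) = 3.21×10⁻⁵ T.
Each semi-infinite lead is at perpendicular distance R = 0.00744 m from the centre, with the perpendicular foot at its near end, so it contributes μ₀I/(4πR); both point the same way, together 2.05×10⁻⁵ T.
Arc and leads all point the same direction: B = 3.21×10⁻⁵ + 2.05×10⁻⁵ = 5.26×10⁻⁵ T.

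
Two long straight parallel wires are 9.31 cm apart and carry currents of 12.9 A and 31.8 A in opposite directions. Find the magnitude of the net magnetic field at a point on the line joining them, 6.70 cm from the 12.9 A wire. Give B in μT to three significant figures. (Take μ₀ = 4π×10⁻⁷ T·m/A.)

Each long wire gives B = μ₀I/(2πd). Distances are d₁ = 0.067 m and d₂ = 0.0261 m.
B₁ = 3.85×10⁻⁵ T, B₂ = 2.44×10⁻⁴ T.
Between antiparallel currents both contributions point the same way, so they add. B = B₁ + B₂ = 3.85×10⁻⁵ + 2.44×10⁻⁴ = 2.82×10⁻⁴ T.

B ≈ 282 μT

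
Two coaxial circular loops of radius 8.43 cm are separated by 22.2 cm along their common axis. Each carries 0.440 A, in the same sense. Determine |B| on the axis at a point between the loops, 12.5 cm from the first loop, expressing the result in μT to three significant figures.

B ≈ 1.50 μT

Each loop contributes B = μ₀IR²/[2(R²+z²)^(3/2)] on the axis, with z measured from that loop.
Loop 1 (z = 0.125 m): B₁ = 5.73×10⁻⁷ T. Loop 2 (z = 0.097 m): B₂ = 9.26×10⁻⁷ T.
The fields add: B = B₁ + B₂ = 1.50×10⁻⁶ T.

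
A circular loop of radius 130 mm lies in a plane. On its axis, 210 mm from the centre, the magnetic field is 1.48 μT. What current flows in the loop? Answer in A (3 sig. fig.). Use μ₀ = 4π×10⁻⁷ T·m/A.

I ≈ 2.10 A

On the axis of a loop, B = μ₀IR²/[2(R²+z²)^(3/2)], so I = 2B(R²+z²)^(3/2)/(μ₀R²).
R² + z² = 0.0169 + 0.0441 = 0.061 m²; raised to 3/2 gives 1.51×10⁻² m³.
I = 2 × 1.48×10⁻⁶ × 1.51×10⁻² / (1.26×10⁻⁶ × 0.0169) = 2.10 A.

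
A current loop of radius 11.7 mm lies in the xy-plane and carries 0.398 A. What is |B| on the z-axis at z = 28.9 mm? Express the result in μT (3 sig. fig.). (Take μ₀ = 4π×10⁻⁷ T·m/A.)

On the axis of a circular loop, B = μ₀IR² / [2(R²+z²)^(3/2)].
R² + z² = (0.0117)² + (0.0289)² = 0.0009721 m², and (R²+z²)^(3/2) = 3.03×10⁻⁵ m³.
B = (4π×10⁻⁷ × 0.398 × 0.0001369) / (2 × 3.03×10⁻⁵) = 1.13×10⁻⁶ T.

B ≈ 1.13 μT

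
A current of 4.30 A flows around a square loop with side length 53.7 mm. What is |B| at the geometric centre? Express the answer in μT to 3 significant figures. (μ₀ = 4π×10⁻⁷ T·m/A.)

B ≈ 90.6 μT

Each side is a finite straight segment at perpendicular distance d = a/(2 tan(π/4)) = 0.02685 m from the centre, with end-angles ±π/4.
One side contributes B₁ = (μ₀I/4πd)·2 sin(π/4) = 2.26×10⁻⁵ T.
All 4 sides add in the same direction: B = 4 × 2.26×10⁻⁵ = 9.06×10⁻⁵ T.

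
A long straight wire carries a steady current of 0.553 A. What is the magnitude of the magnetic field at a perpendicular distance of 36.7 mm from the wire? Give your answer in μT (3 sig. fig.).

For an infinitely long straight wire, B = μ₀I/(2πd).
B = (4π×10⁻⁷ × 0.553) / (2π × 0.0367) = 3.01×10⁻⁶ T.

B ≈ 3.01 μT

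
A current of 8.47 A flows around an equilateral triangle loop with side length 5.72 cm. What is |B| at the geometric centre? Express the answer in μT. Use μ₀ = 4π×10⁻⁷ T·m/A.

Each side is a finite straight segment at perpendicular distance d = a/(2 tan(π/3)) = 0.01651 m from the centre, with end-angles ±π/3.
One side contributes B₁ = (μ₀I/4πd)·2 sin(π/3) = 8.88×10⁻⁵ T.
All 3 sides add in the same direction: B = 3 × 8.88×10⁻⁵ = 2.67×10⁻⁴ T.

B ≈ 267 μT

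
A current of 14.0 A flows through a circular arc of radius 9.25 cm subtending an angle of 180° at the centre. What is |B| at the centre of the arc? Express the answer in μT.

The Biot–Savart field of a circular arc at its centre is B = μ₀Iφ/(4πR), with φ = 3.142 rad.
B = (4π×10⁻⁷ × 14.0 × 3.142) / (4π × 0.0925) = 4.75×10⁻⁵ T.

B ≈ 47.5 μT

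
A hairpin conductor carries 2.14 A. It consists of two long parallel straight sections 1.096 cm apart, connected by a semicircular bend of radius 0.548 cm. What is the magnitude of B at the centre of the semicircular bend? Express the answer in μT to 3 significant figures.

The semicircular arc contributes B_arc = μ₀I·π/(4πR) = μ₀I/(4R) = 1.23×10⁻⁴ T.
Each semi-infinite lead is at perpendicular distance R = 0.00548 m from the centre, with the perpendicular foot at its near end, so it contributes μ₀I/(4πR); both point the same way, together 7.81×10⁻⁵ T.
Arc and leads all point the same direction: B = 1.23×10⁻⁴ + 7.81×10⁻⁵ = 2.01×10⁻⁴ T.

B ≈ 201 μT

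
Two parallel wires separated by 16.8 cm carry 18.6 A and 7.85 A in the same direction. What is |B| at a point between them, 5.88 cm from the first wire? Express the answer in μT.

B ≈ 48.9 μT

Each long wire gives B = μ₀I/(2πd). Distances are d₁ = 0.0588 m and d₂ = 0.1092 m.
B₁ = 6.33×10⁻⁵ T, B₂ = 1.44×10⁻⁵ T.
Between parallel currents the two contributions point in opposite directions, so they subtract. B = |B₁ − B₂| = |6.33×10⁻⁵ − 1.44×10⁻⁵| = 4.89×10⁻⁵ T.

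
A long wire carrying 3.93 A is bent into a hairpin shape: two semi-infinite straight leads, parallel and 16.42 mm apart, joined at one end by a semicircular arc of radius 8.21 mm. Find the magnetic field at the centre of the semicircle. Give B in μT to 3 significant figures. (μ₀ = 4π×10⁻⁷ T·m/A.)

B ≈ 246 μT

The semicircular arc contributes B_arc = μ₀I·π/(4πR) = μ₀I/(4R) = 1.50×10⁻⁴ T.
Each semi-infinite lead is at perpendicular distance R = 0.00821 m from the centre, with the perpendicular foot at its near end, so it contributes μ₀I/(4πR); both point the same way, together 9.57×10⁻⁵ T.
Arc and leads all point the same direction: B = 1.50×10⁻⁴ + 9.57×10⁻⁵ = 2.46×10⁻⁴ T.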